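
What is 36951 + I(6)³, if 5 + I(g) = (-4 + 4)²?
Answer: 36826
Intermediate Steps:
I(g) = -5 (I(g) = -5 + (-4 + 4)² = -5 + 0² = -5 + 0 = -5)
36951 + I(6)³ = 36951 + (-5)³ = 36951 - 125 = 36826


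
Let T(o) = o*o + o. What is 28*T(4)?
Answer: 560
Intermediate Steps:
T(o) = o + o² (T(o) = o² + o = o + o²)
28*T(4) = 28*(4*(1 + 4)) = 28*(4*5) = 28*20 = 560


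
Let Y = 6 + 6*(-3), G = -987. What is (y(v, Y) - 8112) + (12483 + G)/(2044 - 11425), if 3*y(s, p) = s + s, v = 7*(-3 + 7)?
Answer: -75935056/9381 ≈ -8094.6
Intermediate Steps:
Y = -12 (Y = 6 - 18 = -12)
v = 28 (v = 7*4 = 28)
y(s, p) = 2*s/3 (y(s, p) = (s + s)/3 = (2*s)/3 = 2*s/3)
(y(v, Y) - 8112) + (12483 + G)/(2044 - 11425) = ((⅔)*28 - 8112) + (12483 - 987)/(2044 - 11425) = (56/3 - 8112) + 11496/(-9381) = -24280/3 + 11496*(-1/9381) = -24280/3 - 3832/3127 = -75935056/9381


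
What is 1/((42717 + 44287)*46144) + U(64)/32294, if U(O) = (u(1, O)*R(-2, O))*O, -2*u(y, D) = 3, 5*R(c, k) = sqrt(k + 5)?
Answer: 1/4014712576 - 48*sqrt(69)/80735 ≈ -0.0049386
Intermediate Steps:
R(c, k) = sqrt(5 + k)/5 (R(c, k) = sqrt(k + 5)/5 = sqrt(5 + k)/5)
u(y, D) = -3/2 (u(y, D) = -1/2*3 = -3/2)
U(O) = -3*O*sqrt(5 + O)/10 (U(O) = (-3*sqrt(5 + O)/10)*O = -3*O*sqrt(5 + O)/10)
1/((42717 + 44287)*46144) + U(64)/32294 = 1/((42717 + 44287)*46144) - 3/10*64*sqrt(5 + 64)/32294 = (1/46144)/87004 - 3/10*64*sqrt(69)*(1/32294) = (1/87004)*(1/46144) - 96*sqrt(69)/5*(1/32294) = 1/4014712576 - 48*sqrt(69)/80735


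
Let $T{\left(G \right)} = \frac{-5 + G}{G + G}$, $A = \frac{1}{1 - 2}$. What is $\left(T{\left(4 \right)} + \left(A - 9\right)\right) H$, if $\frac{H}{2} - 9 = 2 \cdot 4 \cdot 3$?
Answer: $- \frac{2673}{4} \approx -668.25$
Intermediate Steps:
$H = 66$ ($H = 18 + 2 \cdot 2 \cdot 4 \cdot 3 = 18 + 2 \cdot 8 \cdot 3 = 18 + 2 \cdot 24 = 18 + 48 = 66$)
$A = -1$ ($A = \frac{1}{-1} = -1$)
$T{\left(G \right)} = \frac{-5 + G}{2 G}$
$\left(T{\left(4 \right)} + \left(A - 9\right)\right) H = \left(\frac{-5 + 4}{2 \cdot 4} - 10\right) 66 = \left(\frac{1}{2} \cdot \frac{1}{4} \left(-1\right) - 10\right) 66 = \left(- \frac{1}{8} - 10\right) 66 = \left(- \frac{81}{8}\right) 66 = - \frac{2673}{4}$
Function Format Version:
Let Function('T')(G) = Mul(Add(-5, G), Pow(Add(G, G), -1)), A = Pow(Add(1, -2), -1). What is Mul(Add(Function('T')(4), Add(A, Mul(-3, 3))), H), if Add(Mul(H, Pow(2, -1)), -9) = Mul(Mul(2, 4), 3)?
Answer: Rational(-2673, 4) ≈ -668.25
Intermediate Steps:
H = 66 (H = Add(18, Mul(2, Mul(Mul(2, 4), 3))) = Add(18, Mul(2, Mul(8, 3))) = Add(18, Mul(2, 24)) = Add(18, 48) = 66)
A = -1 (A = Pow(-1, -1) = -1)
Function('T')(G) = Mul(Rational(1, 2), Pow(G, -1), Add(-5, G)) (Function('T')(G) = Mul(Add(-5, G), Pow(Mul(2, G), -1)) = Mul(Add(-5, G), Mul(Rational(1, 2), Pow(G, -1))) = Mul(Rational(1, 2), Pow(G, -1), Add(-5, G)))
Mul(Add(Function('T')(4), Add(A, Mul(-3, 3))), H) = Mul(Add(Mul(Rational(1, 2), Pow(4, -1), Add(-5, 4)), Add(-1, Mul(-3, 3))), 66) = Mul(Add(Mul(Rational(1, 2), Rational(1, 4), -1), Add(-1, -9)), 66) = Mul(Add(Rational(-1, 8), -10), 66) = Mul(Rational(-81, 8), 66) = Rational(-2673, 4)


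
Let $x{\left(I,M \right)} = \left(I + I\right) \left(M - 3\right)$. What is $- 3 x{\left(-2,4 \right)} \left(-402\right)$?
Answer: $-4824$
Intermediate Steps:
$x{\left(I,M \right)} = 2 I \left(-3 + M\right)$
$- 3 x{\left(-2,4 \right)} \left(-402\right) = - 3 \cdot 2 \left(-2\right) \left(-3 + 4\right) \left(-402\right) = - 3 \cdot 2 \left(-2\right) 1 \left(-402\right) = \left(-3\right) \left(-4\right) \left(-402\right) = 12 \left(-402\right) = -4824$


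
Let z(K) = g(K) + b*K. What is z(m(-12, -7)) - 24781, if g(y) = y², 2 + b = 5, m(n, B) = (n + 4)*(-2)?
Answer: -24477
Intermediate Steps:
m(n, B) = -8 - 2*n (m(n, B) = (4 + n)*(-2) = -8 - 2*n)
b = 3 (b = -2 + 5 = 3)
z(K) = K² + 3*K
z(m(-12, -7)) - 24781 = (-8 - 2*(-12))*(3 + (-8 - 2*(-12))) - 24781 = (-8 + 24)*(3 + (-8 + 24)) - 24781 = 16*(3 + 16) - 24781 = 16*19 - 24781 = 304 - 24781 = -24477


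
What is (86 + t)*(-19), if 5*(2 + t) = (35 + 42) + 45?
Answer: -10298/5 ≈ -2059.6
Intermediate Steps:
t = 112/5 (t = -2 + ((35 + 42) + 45)/5 = -2 + (77 + 45)/5 = -2 + (1/5)*122 = -2 + 122/5 = 112/5 ≈ 22.400)
(86 + t)*(-19) = (86 + 112/5)*(-19) = (542/5)*(-19) = -10298/5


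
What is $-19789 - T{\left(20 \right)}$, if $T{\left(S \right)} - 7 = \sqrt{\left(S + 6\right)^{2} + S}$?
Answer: $-19796 - 2 \sqrt{174} \approx -19822.0$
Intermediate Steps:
$T{\left(S \right)} = 7 + \sqrt{S + \left(6 + S\right)^{2}}$ ($T{\left(S \right)} = 7 + \sqrt{\left(S + 6\right)^{2} + S} = 7 + \sqrt{\left(6 + S\right)^{2} + S} = 7 + \sqrt{S + \left(6 + S\right)^{2}}$)
$-19789 - T{\left(20 \right)} = -19789 - \left(7 + \sqrt{20 + \left(6 + 20\right)^{2}}\right) = -19789 - \left(7 + \sqrt{20 + 26^{2}}\right) = -19789 - \left(7 + \sqrt{20 + 676}\right) = -19789 - \left(7 + \sqrt{696}\right) = -19789 - \left(7 + 2 \sqrt{174}\right) = -19796 - 2 \sqrt{174}$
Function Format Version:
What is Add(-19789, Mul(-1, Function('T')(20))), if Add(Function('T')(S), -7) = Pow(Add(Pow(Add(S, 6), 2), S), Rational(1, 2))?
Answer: Add(-19796, Mul(-2, Pow(174, Rational(1, 2)))) ≈ -19822.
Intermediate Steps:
Function('T')(S) = Add(7, Pow(Add(S, Pow(Add(6, S), 2)), Rational(1, 2))) (Function('T')(S) = Add(7, Pow(Add(Pow(Add(S, 6), 2), S), Rational(1, 2))) = Add(7, Pow(Add(Pow(Add(6, S), 2), S), Rational(1, 2))) = Add(7, Pow(Add(S, Pow(Add(6, S), 2)), Rational(1, 2))))
Add(-19789, Mul(-1, Function('T')(20))) = Add(-19789, Mul(-1, Add(7, Pow(Add(20, Pow(Add(6, 20), 2)), Rational(1, 2))))) = Add(-19789, Mul(-1, Add(7, Pow(Add(20, Pow(26, 2)), Rational(1, 2))))) = Add(-19789, Mul(-1, Add(7, Pow(Add(20, 676), Rational(1, 2))))) = Add(-19789, Mul(-1, Add(7, Pow(696, Rational(1, 2))))) = Add(-19789, Mul(-1, Add(7, Mul(2, Pow(174, Rational(1, 2)))))) = Add(-19789, Add(-7, Mul(-2, Pow(174, Rational(1, 2))))) = Add(-19796, Mul(-2, Pow(174, Rational(1, 2))))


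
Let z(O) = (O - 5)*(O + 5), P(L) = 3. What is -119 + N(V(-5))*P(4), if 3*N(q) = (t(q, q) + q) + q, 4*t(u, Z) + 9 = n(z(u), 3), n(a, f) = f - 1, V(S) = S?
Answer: -523/4 ≈ -130.75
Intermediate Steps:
z(O) = (-5 + O)*(5 + O)
n(a, f) = -1 + f
t(u, Z) = -7/4 (t(u, Z) = -9/4 + (-1 + 3)/4 = -9/4 + (¼)*2 = -9/4 + ½ = -7/4)
N(q) = -7/12 + 2*q/3 (N(q) = ((-7/4 + q) + q)/3 = (-7/4 + 2*q)/3 = -7/12 + 2*q/3)
-119 + N(V(-5))*P(4) = -119 + (-7/12 + (⅔)*(-5))*3 = -119 + (-7/12 - 10/3)*3 = -119 - 47/12*3 = -119 - 47/4 = -523/4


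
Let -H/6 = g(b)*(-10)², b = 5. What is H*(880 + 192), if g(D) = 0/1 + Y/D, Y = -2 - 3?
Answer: 643200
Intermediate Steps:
Y = -5
g(D) = -5/D (g(D) = 0/1 - 5/D = 0*1 - 5/D = 0 - 5/D = -5/D)
H = 600 (H = -6*(-5/5)*(-10)² = -6*(-5*⅕)*100 = -(-6)*100 = -6*(-100) = 600)
H*(880 + 192) = 600*(880 + 192) = 600*1072 = 643200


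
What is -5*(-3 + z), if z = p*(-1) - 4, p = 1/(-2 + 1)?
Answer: 30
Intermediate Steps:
p = -1 (p = 1/(-1) = -1)
z = -3 (z = -1*(-1) - 4 = 1 - 4 = -3)
-5*(-3 + z) = -5*(-3 - 3) = -5*(-6) = 30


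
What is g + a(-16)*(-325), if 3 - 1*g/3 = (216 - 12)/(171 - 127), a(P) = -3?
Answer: 10671/11 ≈ 970.09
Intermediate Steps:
g = -54/11 (g = 9 - 3*(216 - 12)/(171 - 127) = 9 - 612/44 = 9 - 3*51/11 = 9 - 153/11 = -54/11 ≈ -4.9091)
g + a(-16)*(-325) = -54/11 - 3*(-325) = -54/11 + 975 = 10671/11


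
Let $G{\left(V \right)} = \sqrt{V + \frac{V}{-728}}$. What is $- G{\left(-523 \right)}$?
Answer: $- \frac{i \sqrt{69200222}}{364} \approx - 22.853 i$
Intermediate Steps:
$G{\left(V \right)} = \frac{\sqrt{132314} \sqrt{V}}{364}$ ($G{\left(V \right)} = \sqrt{V + V \left(- \frac{1}{728}\right)} = \sqrt{V - \frac{V}{728}} = \sqrt{\frac{727 V}{728}} = \frac{\sqrt{132314} \sqrt{V}}{364}$)
$- G{\left(-523 \right)} = - \frac{\sqrt{132314} \sqrt{-523}}{364} = - \frac{\sqrt{132314} i \sqrt{523}}{364} = - \frac{i \sqrt{69200222}}{364}$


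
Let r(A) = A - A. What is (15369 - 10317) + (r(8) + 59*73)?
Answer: 9359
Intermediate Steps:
r(A) = 0
(15369 - 10317) + (r(8) + 59*73) = (15369 - 10317) + (0 + 59*73) = 5052 + (0 + 4307) = 5052 + 4307 = 9359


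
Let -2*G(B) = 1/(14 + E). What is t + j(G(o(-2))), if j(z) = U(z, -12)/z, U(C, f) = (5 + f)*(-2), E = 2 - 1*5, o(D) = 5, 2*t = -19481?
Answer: -20097/2 ≈ -10049.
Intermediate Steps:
t = -19481/2 (t = (1/2)*(-19481) = -19481/2 ≈ -9740.5)
E = -3 (E = 2 - 5 = -3)
U(C, f) = -10 - 2*f
G(B) = -1/22 (G(B) = -1/(2*(14 - 3)) = -1/2/11 = -1/2*1/11 = -1/22)
j(z) = 14/z (j(z) = (-10 - 2*(-12))/z = (-10 + 24)/z = 14/z)
t + j(G(o(-2))) = -19481/2 + 14/(-1/22) = -19481/2 + 14*(-22) = -19481/2 - 308 = -20097/2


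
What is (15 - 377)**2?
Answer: 131044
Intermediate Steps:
(15 - 377)**2 = (-362)**2 = 131044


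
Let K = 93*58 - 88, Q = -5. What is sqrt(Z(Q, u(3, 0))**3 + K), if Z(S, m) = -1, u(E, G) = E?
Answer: sqrt(5305) ≈ 72.835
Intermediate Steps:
K = 5306 (K = 5394 - 88 = 5306)
sqrt(Z(Q, u(3, 0))**3 + K) = sqrt((-1)**3 + 5306) = sqrt(-1 + 5306) = sqrt(5305)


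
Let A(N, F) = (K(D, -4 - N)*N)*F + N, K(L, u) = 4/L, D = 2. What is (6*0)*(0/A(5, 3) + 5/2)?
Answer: 0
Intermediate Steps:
A(N, F) = N + 2*F*N (A(N, F) = ((4/2)*N)*F + N = ((4*(½))*N)*F + N = (2*N)*F + N = 2*F*N + N = N + 2*F*N)
(6*0)*(0/A(5, 3) + 5/2) = (6*0)*(0/((5*(1 + 2*3))) + 5/2) = 0*(0/((5*(1 + 6))) + 5*(½)) = 0*(0/((5*7)) + 5/2) = 0*(0/35 + 5/2) = 0*(0*(1/35) + 5/2) = 0*(0 + 5/2) = 0*(5/2) = 0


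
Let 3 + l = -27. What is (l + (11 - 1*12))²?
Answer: 961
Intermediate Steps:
l = -30 (l = -3 - 27 = -30)
(l + (11 - 1*12))² = (-30 + (11 - 1*12))² = (-30 + (11 - 12))² = (-30 - 1)² = (-31)² = 961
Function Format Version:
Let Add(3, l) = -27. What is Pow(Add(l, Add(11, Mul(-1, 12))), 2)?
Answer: 961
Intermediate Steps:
l = -30 (l = Add(-3, -27) = -30)
Pow(Add(l, Add(11, Mul(-1, 12))), 2) = Pow(Add(-30, Add(11, Mul(-1, 12))), 2) = Pow(Add(-30, Add(11, -12)), 2) = Pow(Add(-30, -1), 2) = Pow(-31, 2) = 961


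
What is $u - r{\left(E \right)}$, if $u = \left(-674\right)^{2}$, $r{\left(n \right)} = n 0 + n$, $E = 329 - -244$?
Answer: $453703$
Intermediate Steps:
$E = 573$ ($E = 329 + 244 = 573$)
$r{\left(n \right)} = n$ ($r{\left(n \right)} = 0 + n = n$)
$u = 454276$
$u - r{\left(E \right)} = 454276 - 573 = 453703$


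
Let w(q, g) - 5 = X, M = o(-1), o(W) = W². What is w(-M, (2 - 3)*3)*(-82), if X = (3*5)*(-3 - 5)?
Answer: 9430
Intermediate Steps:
M = 1 (M = (-1)² = 1)
X = -120 (X = 15*(-8) = -120)
w(q, g) = -115 (w(q, g) = 5 - 120 = -115)
w(-M, (2 - 3)*3)*(-82) = -115*(-82) = 9430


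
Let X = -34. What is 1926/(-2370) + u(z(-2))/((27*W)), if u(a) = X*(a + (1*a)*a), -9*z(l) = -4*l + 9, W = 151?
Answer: -107832557/130443615 ≈ -0.82666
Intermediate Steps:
z(l) = -1 + 4*l/9 (z(l) = -(-4*l + 9)/9 = -(9 - 4*l)/9 = -1 + 4*l/9)
u(a) = -34*a - 34*a² (u(a) = -34*(a + (1*a)*a) = -34*(a + a*a) = -34*(a + a²) = -34*a - 34*a²)
1926/(-2370) + u(z(-2))/((27*W)) = 1926/(-2370) + (-34*(-1 + (4/9)*(-2))*(1 + (-1 + (4/9)*(-2))))/((27*151)) = 1926*(-1/2370) - 34*(-1 - 8/9)*(1 + (-1 - 8/9))/4077 = -321/395 - 34*(-17/9)*(1 - 17/9)*(1/4077) = -321/395 - 34*(-17/9)*(-8/9)*(1/4077) = -321/395 - 4624/81*1/4077 = -321/395 - 4624/330237 = -107832557/130443615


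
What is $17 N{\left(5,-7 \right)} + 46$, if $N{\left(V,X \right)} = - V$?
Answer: $-39$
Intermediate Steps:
$17 N{\left(5,-7 \right)} + 46 = 17 \left(\left(-1\right) 5\right) + 46 = 17 \left(-5\right) + 46 = -85 + 46 = -39$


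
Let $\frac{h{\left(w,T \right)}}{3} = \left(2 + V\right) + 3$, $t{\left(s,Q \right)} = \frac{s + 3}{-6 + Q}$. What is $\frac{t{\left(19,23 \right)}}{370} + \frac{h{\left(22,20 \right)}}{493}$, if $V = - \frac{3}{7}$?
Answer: $\frac{19993}{638435} \approx 0.031316$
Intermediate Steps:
$V = - \frac{3}{7}$ ($V = \left(-3\right) \frac{1}{7} = - \frac{3}{7} \approx -0.42857$)
$t{\left(s,Q \right)} = \frac{3 + s}{-6 + Q}$
$h{\left(w,T \right)} = \frac{96}{7}$ ($h{\left(w,T \right)} = 3 \left(\left(2 - \frac{3}{7}\right) + 3\right) = 3 \left(\frac{11}{7} + 3\right) = 3 \cdot \frac{32}{7} = \frac{96}{7}$)
$\frac{t{\left(19,23 \right)}}{370} + \frac{h{\left(22,20 \right)}}{493} = \frac{\frac{1}{-6 + 23} \left(3 + 19\right)}{370} + \frac{96}{7 \cdot 493} = \frac{1}{17} \cdot 22 \cdot \frac{1}{370} + \frac{96}{7} \cdot \frac{1}{493} = \frac{1}{17} \cdot 22 \cdot \frac{1}{370} + \frac{96}{3451} = \frac{22}{17} \cdot \frac{1}{370} + \frac{96}{3451} = \frac{11}{3145} + \frac{96}{3451} = \frac{19993}{638435}$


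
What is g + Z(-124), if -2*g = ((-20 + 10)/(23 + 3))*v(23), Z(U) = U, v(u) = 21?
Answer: -3119/26 ≈ -119.96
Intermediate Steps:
g = 105/26 (g = -(-20 + 10)/(23 + 3)*21/2 = -(-10/26)*21/2 = -(-10*1/26)*21/2 = -(-5)*21/26 = -½*(-105/13) = 105/26 ≈ 4.0385)
g + Z(-124) = 105/26 - 124 = -3119/26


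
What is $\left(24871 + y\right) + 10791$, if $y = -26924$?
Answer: $8738$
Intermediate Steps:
$\left(24871 + y\right) + 10791 = \left(24871 - 26924\right) + 10791 = -2053 + 10791 = 8738$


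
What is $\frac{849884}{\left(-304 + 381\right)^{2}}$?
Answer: $\frac{121412}{847} \approx 143.34$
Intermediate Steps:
$\frac{849884}{\left(-304 + 381\right)^{2}} = \frac{849884}{77^{2}} = \frac{849884}{5929} = 849884 \cdot \frac{1}{5929} = \frac{121412}{847}$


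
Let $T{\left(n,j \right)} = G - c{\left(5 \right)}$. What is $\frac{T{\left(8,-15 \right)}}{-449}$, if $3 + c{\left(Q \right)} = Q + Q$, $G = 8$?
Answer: $- \frac{1}{449} \approx -0.0022272$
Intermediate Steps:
$c{\left(Q \right)} = -3 + 2 Q$ ($c{\left(Q \right)} = -3 + \left(Q + Q\right) = -3 + 2 Q$)
$T{\left(n,j \right)} = 1$ ($T{\left(n,j \right)} = 8 - \left(-3 + 2 \cdot 5\right) = 8 - \left(-3 + 10\right) = 8 - 7 = 1$)
$\frac{T{\left(8,-15 \right)}}{-449} = 1 \frac{1}{-449} = 1 \left(- \frac{1}{449}\right) = - \frac{1}{449}$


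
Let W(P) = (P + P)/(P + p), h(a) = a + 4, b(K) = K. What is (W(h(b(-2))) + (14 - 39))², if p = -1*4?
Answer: 729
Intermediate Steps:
p = -4
h(a) = 4 + a
W(P) = 2*P/(-4 + P) (W(P) = (P + P)/(P - 4) = (2*P)/(-4 + P) = 2*P/(-4 + P))
(W(h(b(-2))) + (14 - 39))² = (2*(4 - 2)/(-4 + (4 - 2)) + (14 - 39))² = (2*2/(-4 + 2) - 25)² = (2*2/(-2) - 25)² = (2*2*(-½) - 25)² = (-2 - 25)² = (-27)² = 729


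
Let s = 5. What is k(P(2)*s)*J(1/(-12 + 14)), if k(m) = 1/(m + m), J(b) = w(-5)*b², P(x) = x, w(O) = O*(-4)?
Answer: ¼ ≈ 0.25000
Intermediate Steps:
w(O) = -4*O
J(b) = 20*b² (J(b) = (-4*(-5))*b² = 20*b²)
k(m) = 1/(2*m)
k(P(2)*s)*J(1/(-12 + 14)) = (1/(2*((2*5))))*(20*(1/(-12 + 14))²) = ((½)/10)*(20*(1/2)²) = ((½)*(⅒))*(20*(½)²) = (20*(¼))/20 = (1/20)*5 = ¼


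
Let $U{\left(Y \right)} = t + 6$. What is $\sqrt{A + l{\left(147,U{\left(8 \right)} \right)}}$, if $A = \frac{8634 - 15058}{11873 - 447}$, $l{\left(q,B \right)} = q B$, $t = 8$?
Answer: $\frac{\sqrt{67151413246}}{5713} \approx 45.359$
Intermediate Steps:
$U{\left(Y \right)} = 14$ ($U{\left(Y \right)} = 8 + 6 = 14$)
$l{\left(q,B \right)} = B q$
$A = - \frac{3212}{5713}$ ($A = - \frac{6424}{11426} = \left(-6424\right) \frac{1}{11426} = - \frac{3212}{5713} \approx -0.56223$)
$\sqrt{A + l{\left(147,U{\left(8 \right)} \right)}} = \sqrt{- \frac{3212}{5713} + 14 \cdot 147} = \sqrt{- \frac{3212}{5713} + 2058} = \sqrt{\frac{11754142}{5713}} = \frac{\sqrt{67151413246}}{5713}$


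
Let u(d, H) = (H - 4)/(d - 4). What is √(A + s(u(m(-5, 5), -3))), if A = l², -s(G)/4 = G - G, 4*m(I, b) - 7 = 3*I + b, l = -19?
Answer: 19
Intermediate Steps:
m(I, b) = 7/4 + b/4 + 3*I/4 (m(I, b) = 7/4 + (3*I + b)/4 = 7/4 + (b + 3*I)/4 = 7/4 + (b/4 + 3*I/4) = 7/4 + b/4 + 3*I/4)
u(d, H) = (-4 + H)/(-4 + d)
s(G) = 0 (s(G) = -4*(G - G) = -4*0 = 0)
A = 361 (A = (-19)² = 361)
√(A + s(u(m(-5, 5), -3))) = √(361 + 0) = √361 = 19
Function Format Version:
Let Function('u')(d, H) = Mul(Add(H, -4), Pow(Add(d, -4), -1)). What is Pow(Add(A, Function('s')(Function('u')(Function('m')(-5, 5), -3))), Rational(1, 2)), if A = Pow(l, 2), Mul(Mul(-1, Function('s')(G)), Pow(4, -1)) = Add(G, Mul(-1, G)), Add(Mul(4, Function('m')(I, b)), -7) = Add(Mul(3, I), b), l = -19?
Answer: 19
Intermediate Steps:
Function('m')(I, b) = Add(Rational(7, 4), Mul(Rational(1, 4), b), Mul(Rational(3, 4), I)) (Function('m')(I, b) = Add(Rational(7, 4), Mul(Rational(1, 4), Add(Mul(3, I), b))) = Add(Rational(7, 4), Mul(Rational(1, 4), Add(b, Mul(3, I)))) = Add(Rational(7, 4), Add(Mul(Rational(1, 4), b), Mul(Rational(3, 4), I))) = Add(Rational(7, 4), Mul(Rational(1, 4), b), Mul(Rational(3, 4), I)))
Function('u')(d, H) = Mul(Pow(Add(-4, d), -1), Add(-4, H)) (Function('u')(d, H) = Mul(Add(-4, H), Pow(Add(-4, d), -1)) = Mul(Pow(Add(-4, d), -1), Add(-4, H)))
Function('s')(G) = 0 (Function('s')(G) = Mul(-4, Add(G, Mul(-1, G))) = Mul(-4, 0) = 0)
A = 361 (A = Pow(-19, 2) = 361)
Pow(Add(A, Function('s')(Function('u')(Function('m')(-5, 5), -3))), Rational(1, 2)) = Pow(Add(361, 0), Rational(1, 2)) = Pow(361, Rational(1, 2)) = 19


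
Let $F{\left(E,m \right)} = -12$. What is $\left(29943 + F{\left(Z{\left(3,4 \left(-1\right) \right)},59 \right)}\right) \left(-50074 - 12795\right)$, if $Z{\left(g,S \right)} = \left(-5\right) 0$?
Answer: $-1881732039$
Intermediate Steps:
$Z{\left(g,S \right)} = 0$
$\left(29943 + F{\left(Z{\left(3,4 \left(-1\right) \right)},59 \right)}\right) \left(-50074 - 12795\right) = \left(29943 - 12\right) \left(-50074 - 12795\right) = 29931 \left(-62869\right) = -1881732039$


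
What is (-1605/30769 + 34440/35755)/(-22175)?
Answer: -200459517/4879145713825 ≈ -4.1085e-5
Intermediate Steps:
(-1605/30769 + 34440/35755)/(-22175) = (-1605*1/30769 + 34440*(1/35755))*(-1/22175) = (-1605/30769 + 6888/7151)*(-1/22175) = (200459517/220029119)*(-1/22175) = -200459517/4879145713825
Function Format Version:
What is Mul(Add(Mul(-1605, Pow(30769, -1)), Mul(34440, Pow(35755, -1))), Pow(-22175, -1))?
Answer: Rational(-200459517, 4879145713825) ≈ -4.1085e-5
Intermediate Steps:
Mul(Add(Mul(-1605, Pow(30769, -1)), Mul(34440, Pow(35755, -1))), Pow(-22175, -1)) = Mul(Add(Mul(-1605, Rational(1, 30769)), Mul(34440, Rational(1, 35755))), Rational(-1, 22175)) = Mul(Add(Rational(-1605, 30769), Rational(6888, 7151)), Rational(-1, 22175)) = Mul(Rational(200459517, 220029119), Rational(-1, 22175)) = Rational(-200459517, 4879145713825)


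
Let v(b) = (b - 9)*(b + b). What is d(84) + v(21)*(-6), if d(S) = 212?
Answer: -2812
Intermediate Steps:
v(b) = 2*b*(-9 + b) (v(b) = (-9 + b)*(2*b) = 2*b*(-9 + b))
d(84) + v(21)*(-6) = 212 + (2*21*(-9 + 21))*(-6) = 212 + (2*21*12)*(-6) = 212 + 504*(-6) = 212 - 3024 = -2812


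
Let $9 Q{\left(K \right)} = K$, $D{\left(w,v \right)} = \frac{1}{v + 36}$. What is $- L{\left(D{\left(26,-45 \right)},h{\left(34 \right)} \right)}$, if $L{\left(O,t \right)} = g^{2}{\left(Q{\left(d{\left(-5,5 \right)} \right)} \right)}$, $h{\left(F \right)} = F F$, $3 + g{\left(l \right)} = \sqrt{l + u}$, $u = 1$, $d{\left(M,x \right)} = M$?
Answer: $- \frac{49}{9} \approx -5.4444$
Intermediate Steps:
$D{\left(w,v \right)} = \frac{1}{36 + v}$
$Q{\left(K \right)} = \frac{K}{9}$
$g{\left(l \right)} = -3 + \sqrt{1 + l}$ ($g{\left(l \right)} = -3 + \sqrt{l + 1} = -3 + \sqrt{1 + l}$)
$h{\left(F \right)} = F^{2}$
$L{\left(O,t \right)} = \frac{49}{9}$ ($L{\left(O,t \right)} = \left(-3 + \sqrt{1 + \frac{1}{9} \left(-5\right)}\right)^{2} = \left(-3 + \sqrt{1 - \frac{5}{9}}\right)^{2} = \left(-3 + \sqrt{\frac{4}{9}}\right)^{2} = \left(-3 + \frac{2}{3}\right)^{2} = \left(- \frac{7}{3}\right)^{2} = \frac{49}{9}$)
$- L{\left(D{\left(26,-45 \right)},h{\left(34 \right)} \right)} = \left(-1\right) \frac{49}{9} = - \frac{49}{9}$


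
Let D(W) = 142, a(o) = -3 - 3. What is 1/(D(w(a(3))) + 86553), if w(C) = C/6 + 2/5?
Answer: 1/86695 ≈ 1.1535e-5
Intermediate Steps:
a(o) = -6
w(C) = ⅖ + C/6 (w(C) = C*(⅙) + 2*(⅕) = C/6 + ⅖ = ⅖ + C/6)
1/(D(w(a(3))) + 86553) = 1/(142 + 86553) = 1/86695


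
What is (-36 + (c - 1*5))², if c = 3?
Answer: 1444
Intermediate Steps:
(-36 + (c - 1*5))² = (-36 + (3 - 1*5))² = (-36 + (3 - 5))² = (-36 - 2)² = (-38)² = 1444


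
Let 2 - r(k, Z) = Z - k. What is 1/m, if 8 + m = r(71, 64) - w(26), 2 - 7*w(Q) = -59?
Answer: -7/54 ≈ -0.12963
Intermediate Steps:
w(Q) = 61/7 (w(Q) = 2/7 - ⅐*(-59) = 2/7 + 59/7 = 61/7)
r(k, Z) = 2 + k - Z (r(k, Z) = 2 - (Z - k) = 2 + (k - Z) = 2 + k - Z)
m = -54/7 (m = -8 + ((2 + 71 - 1*64) - 1*61/7) = -8 + ((2 + 71 - 64) - 61/7) = -8 + (9 - 61/7) = -8 + 2/7 = -54/7 ≈ -7.7143)
1/m = 1/(-54/7) = -7/54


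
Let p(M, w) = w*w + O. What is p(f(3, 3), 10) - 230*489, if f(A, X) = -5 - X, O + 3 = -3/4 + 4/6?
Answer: -1348477/12 ≈ -1.1237e+5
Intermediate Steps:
O = -37/12 (O = -3 + (-3/4 + 4/6) = -3 + (-3*¼ + 4*(⅙)) = -3 + (-¾ + ⅔) = -3 - 1/12 = -37/12 ≈ -3.0833)
p(M, w) = -37/12 + w² (p(M, w) = w*w - 37/12 = w² - 37/12 = -37/12 + w²)
p(f(3, 3), 10) - 230*489 = (-37/12 + 10²) - 230*489 = (-37/12 + 100) - 112470 = 1163/12 - 112470 = -1348477/12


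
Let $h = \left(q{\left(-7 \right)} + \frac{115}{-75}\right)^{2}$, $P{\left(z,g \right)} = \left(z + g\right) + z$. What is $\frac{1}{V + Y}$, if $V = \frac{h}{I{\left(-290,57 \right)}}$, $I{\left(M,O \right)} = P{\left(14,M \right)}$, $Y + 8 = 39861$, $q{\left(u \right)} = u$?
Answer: $\frac{29475}{1174658983} \approx 2.5092 \cdot 10^{-5}$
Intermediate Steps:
$P{\left(z,g \right)} = g + 2 z$ ($P{\left(z,g \right)} = \left(g + z\right) + z = g + 2 z$)
$Y = 39853$ ($Y = -8 + 39861 = 39853$)
$I{\left(M,O \right)} = 28 + M$ ($I{\left(M,O \right)} = M + 2 \cdot 14 = M + 28 = 28 + M$)
$h = \frac{16384}{225}$ ($h = \left(-7 + \frac{115}{-75}\right)^{2} = \left(-7 + 115 \left(- \frac{1}{75}\right)\right)^{2} = \left(-7 - \frac{23}{15}\right)^{2} = \left(- \frac{128}{15}\right)^{2} = \frac{16384}{225} \approx 72.818$)
$V = - \frac{8192}{29475}$ ($V = \frac{16384}{225 \left(28 - 290\right)} = \frac{16384}{225 \left(-262\right)} = \frac{16384}{225} \left(- \frac{1}{262}\right) = - \frac{8192}{29475} \approx -0.27793$)
$\frac{1}{V + Y} = \frac{1}{- \frac{8192}{29475} + 39853} = \frac{1}{\frac{1174658983}{29475}} = \frac{29475}{1174658983}$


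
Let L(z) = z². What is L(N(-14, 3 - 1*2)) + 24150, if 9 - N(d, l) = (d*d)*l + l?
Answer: 59494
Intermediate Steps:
N(d, l) = 9 - l - l*d² (N(d, l) = 9 - ((d*d)*l + l) = 9 - (d²*l + l) = 9 - (l*d² + l) = 9 - (l + l*d²) = 9 + (-l - l*d²) = 9 - l - l*d²)
L(N(-14, 3 - 1*2)) + 24150 = (9 - (3 - 1*2) - 1*(3 - 1*2)*(-14)²)² + 24150 = (9 - (3 - 2) - 1*(3 - 2)*196)² + 24150 = (9 - 1*1 - 1*1*196)² + 24150 = (9 - 1 - 196)² + 24150 = (-188)² + 24150 = 35344 + 24150 = 59494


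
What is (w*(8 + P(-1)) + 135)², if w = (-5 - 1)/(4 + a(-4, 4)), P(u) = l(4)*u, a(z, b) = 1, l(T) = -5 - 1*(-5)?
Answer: 393129/25 ≈ 15725.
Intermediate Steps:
l(T) = 0 (l(T) = -5 + 5 = 0)
P(u) = 0 (P(u) = 0*u = 0)
w = -6/5 (w = (-5 - 1)/(4 + 1) = -6/5 ≈ -1.2000)
(w*(8 + P(-1)) + 135)² = (-6*(8 + 0)/5 + 135)² = (-6/5*8 + 135)² = (-48/5 + 135)² = (627/5)² = 393129/25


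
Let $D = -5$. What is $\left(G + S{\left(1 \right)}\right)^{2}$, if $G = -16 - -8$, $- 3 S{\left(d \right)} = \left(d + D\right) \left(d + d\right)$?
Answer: $\frac{256}{9} \approx 28.444$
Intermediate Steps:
$S{\left(d \right)} = - \frac{2 d \left(-5 + d\right)}{3}$ ($S{\left(d \right)} = - \frac{\left(d - 5\right) \left(d + d\right)}{3} = - \frac{\left(-5 + d\right) 2 d}{3} = - \frac{2 d \left(-5 + d\right)}{3}$)
$G = -8$ ($G = -16 + 8 = -8$)
$\left(G + S{\left(1 \right)}\right)^{2} = \left(-8 + \frac{2}{3} \cdot 1 \left(5 - 1\right)\right)^{2} = \left(-8 + \frac{2}{3} \cdot 1 \cdot 4\right)^{2} = \left(-8 + \frac{8}{3}\right)^{2} = \left(- \frac{16}{3}\right)^{2} = \frac{256}{9}$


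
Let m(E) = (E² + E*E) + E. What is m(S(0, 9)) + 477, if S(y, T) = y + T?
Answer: 648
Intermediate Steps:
S(y, T) = T + y
m(E) = E + 2*E² (m(E) = (E² + E²) + E = 2*E² + E = E + 2*E²)
m(S(0, 9)) + 477 = (9 + 0)*(1 + 2*(9 + 0)) + 477 = 9*(1 + 2*9) + 477 = 9*(1 + 18) + 477 = 9*19 + 477 = 171 + 477 = 648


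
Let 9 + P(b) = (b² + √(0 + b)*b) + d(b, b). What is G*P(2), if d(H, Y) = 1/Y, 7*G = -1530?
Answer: 6885/7 - 3060*√2/7 ≈ 365.36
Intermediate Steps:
G = -1530/7 (G = (⅐)*(-1530) = -1530/7 ≈ -218.57)
P(b) = -9 + 1/b + b² + b^(3/2) (P(b) = -9 + ((b² + √(0 + b)*b) + 1/b) = -9 + ((b² + √b*b) + 1/b) = -9 + ((b² + b^(3/2)) + 1/b) = -9 + (1/b + b² + b^(3/2)) = -9 + 1/b + b² + b^(3/2))
G*P(2) = -1530*(-9 + 1/2 + 2² + 2^(3/2))/7 = -1530*(-9 + ½ + 4 + 2*√2)/7 = -1530*(-9/2 + 2*√2)/7 = 6885/7 - 3060*√2/7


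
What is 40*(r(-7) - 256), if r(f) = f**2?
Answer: -8280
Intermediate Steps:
40*(r(-7) - 256) = 40*((-7)**2 - 256) = 40*(49 - 256) = 40*(-207) = -8280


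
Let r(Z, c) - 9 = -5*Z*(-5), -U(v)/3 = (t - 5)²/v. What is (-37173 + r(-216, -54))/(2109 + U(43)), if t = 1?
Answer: -610084/30213 ≈ -20.193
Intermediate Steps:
U(v) = -48/v (U(v) = -3*(1 - 5)²/v = -3*(-4)²/v = -48/v)
r(Z, c) = 9 + 25*Z (r(Z, c) = 9 - 5*Z*(-5) = 9 + 25*Z)
(-37173 + r(-216, -54))/(2109 + U(43)) = (-37173 + (9 + 25*(-216)))/(2109 - 48/43) = (-37173 + (9 - 5400))/(2109 - 48*1/43) = (-37173 - 5391)/(2109 - 48/43) = -42564/90639/43 = -42564*43/90639 = -610084/30213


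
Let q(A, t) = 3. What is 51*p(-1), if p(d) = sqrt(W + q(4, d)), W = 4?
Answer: 51*sqrt(7) ≈ 134.93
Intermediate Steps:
p(d) = sqrt(7) (p(d) = sqrt(4 + 3) = sqrt(7))
51*p(-1) = 51*sqrt(7)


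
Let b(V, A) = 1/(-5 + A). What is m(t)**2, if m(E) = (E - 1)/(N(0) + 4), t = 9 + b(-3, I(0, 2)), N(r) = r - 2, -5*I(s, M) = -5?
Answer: 961/64 ≈ 15.016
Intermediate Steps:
I(s, M) = 1 (I(s, M) = -1/5*(-5) = 1)
N(r) = -2 + r
t = 35/4 (t = 9 + 1/(-5 + 1) = 9 + 1/(-4) = 9 - 1/4 = 35/4 ≈ 8.7500)
m(E) = -1/2 + E/2 (m(E) = (E - 1)/((-2 + 0) + 4) = (-1 + E)/(-2 + 4) = (-1 + E)/2 = (-1 + E)*(1/2) = -1/2 + E/2)
m(t)**2 = (-1/2 + (1/2)*(35/4))**2 = (-1/2 + 35/8)**2 = (31/8)**2 = 961/64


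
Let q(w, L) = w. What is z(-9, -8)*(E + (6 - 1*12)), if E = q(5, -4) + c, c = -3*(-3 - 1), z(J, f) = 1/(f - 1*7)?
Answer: -11/15 ≈ -0.73333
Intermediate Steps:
z(J, f) = 1/(-7 + f) (z(J, f) = 1/(f - 7) = 1/(-7 + f))
c = 12 (c = -3*(-4) = 12)
E = 17 (E = 5 + 12 = 17)
z(-9, -8)*(E + (6 - 1*12)) = (17 + (6 - 1*12))/(-7 - 8) = (17 + (6 - 12))/(-15) = -(17 - 6)/15 = -1/15*11 = -11/15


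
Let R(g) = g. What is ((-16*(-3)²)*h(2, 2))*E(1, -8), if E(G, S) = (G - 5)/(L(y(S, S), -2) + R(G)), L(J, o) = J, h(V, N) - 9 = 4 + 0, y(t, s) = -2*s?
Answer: 7488/17 ≈ 440.47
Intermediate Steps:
h(V, N) = 13 (h(V, N) = 9 + (4 + 0) = 9 + 4 = 13)
E(G, S) = (-5 + G)/(G - 2*S) (E(G, S) = (G - 5)/(-2*S + G) = (-5 + G)/(G - 2*S))
((-16*(-3)²)*h(2, 2))*E(1, -8) = (-16*(-3)²*13)*((-5 + 1)/(1 - 2*(-8))) = (-16*9*13)*(-4/(1 + 16)) = (-144*13)*(-4/17) = -1872*(-4)/17 = -1872*(-4/17) = 7488/17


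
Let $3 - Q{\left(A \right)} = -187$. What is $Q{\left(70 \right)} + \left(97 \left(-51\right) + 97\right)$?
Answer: $-4660$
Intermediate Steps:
$Q{\left(A \right)} = 190$ ($Q{\left(A \right)} = 3 - -187 = 3 + 187 = 190$)
$Q{\left(70 \right)} + \left(97 \left(-51\right) + 97\right) = 190 + \left(97 \left(-51\right) + 97\right) = 190 + \left(-4947 + 97\right) = 190 - 4850 = -4660$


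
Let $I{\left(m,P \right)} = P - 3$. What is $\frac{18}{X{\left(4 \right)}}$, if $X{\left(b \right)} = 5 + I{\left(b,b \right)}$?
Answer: $3$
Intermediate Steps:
$I{\left(m,P \right)} = -3 + P$
$X{\left(b \right)} = 2 + b$ ($X{\left(b \right)} = 5 + \left(-3 + b\right) = 2 + b$)
$\frac{18}{X{\left(4 \right)}} = \frac{18}{2 + 4} = \frac{18}{6} = 18 \cdot \frac{1}{6} = 3$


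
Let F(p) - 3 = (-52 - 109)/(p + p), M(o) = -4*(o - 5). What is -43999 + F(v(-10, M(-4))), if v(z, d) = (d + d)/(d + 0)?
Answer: -176145/4 ≈ -44036.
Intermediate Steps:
M(o) = 20 - 4*o (M(o) = -4*(-5 + o) = 20 - 4*o)
v(z, d) = 2 (v(z, d) = (2*d)/d = 2)
F(p) = 3 - 161/(2*p) (F(p) = 3 + (-52 - 109)/(p + p) = 3 - 161*1/(2*p) = 3 - 161/(2*p))
-43999 + F(v(-10, M(-4))) = -43999 + (3 - 161/2/2) = -43999 + (3 - 161/2*½) = -43999 + (3 - 161/4) = -43999 - 149/4 = -176145/4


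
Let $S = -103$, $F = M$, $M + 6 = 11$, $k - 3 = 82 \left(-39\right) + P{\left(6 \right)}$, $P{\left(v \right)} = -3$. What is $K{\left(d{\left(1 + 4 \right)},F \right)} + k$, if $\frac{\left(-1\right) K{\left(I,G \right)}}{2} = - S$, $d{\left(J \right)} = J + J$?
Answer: $-3404$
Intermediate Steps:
$k = -3198$ ($k = 3 + \left(82 \left(-39\right) - 3\right) = 3 - 3201 = -3198$)
$M = 5$ ($M = -6 + 11 = 5$)
$F = 5$
$d{\left(J \right)} = 2 J$
$K{\left(I,G \right)} = -206$ ($K{\left(I,G \right)} = - 2 \left(\left(-1\right) \left(-103\right)\right) = \left(-2\right) 103 = -206$)
$K{\left(d{\left(1 + 4 \right)},F \right)} + k = -206 - 3198 = -3404$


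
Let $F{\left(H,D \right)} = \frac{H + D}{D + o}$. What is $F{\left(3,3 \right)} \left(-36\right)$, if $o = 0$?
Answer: $-72$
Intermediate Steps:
$F{\left(H,D \right)} = \frac{D + H}{D}$ ($F{\left(H,D \right)} = \frac{H + D}{D + 0} = \frac{D + H}{D}$)
$F{\left(3,3 \right)} \left(-36\right) = \frac{3 + 3}{3} \left(-36\right) = \frac{1}{3} \cdot 6 \left(-36\right) = 2 \left(-36\right) = -72$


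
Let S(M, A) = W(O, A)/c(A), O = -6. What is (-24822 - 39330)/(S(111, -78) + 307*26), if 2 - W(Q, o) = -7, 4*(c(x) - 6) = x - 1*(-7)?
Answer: -1507572/187559 ≈ -8.0379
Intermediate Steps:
c(x) = 31/4 + x/4 (c(x) = 6 + (x - 1*(-7))/4 = 6 + (x + 7)/4 = 6 + (7 + x)/4 = 6 + (7/4 + x/4) = 31/4 + x/4)
W(Q, o) = 9 (W(Q, o) = 2 - 1*(-7) = 2 + 7 = 9)
S(M, A) = 9/(31/4 + A/4)
(-24822 - 39330)/(S(111, -78) + 307*26) = (-24822 - 39330)/(36/(31 - 78) + 307*26) = -64152/(36/(-47) + 7982) = -64152/(36*(-1/47) + 7982) = -64152/(-36/47 + 7982) = -64152/375118/47 = -64152*47/375118 = -1507572/187559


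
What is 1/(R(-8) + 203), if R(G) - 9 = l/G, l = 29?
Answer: 8/1667 ≈ 0.0047990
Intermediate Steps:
R(G) = 9 + 29/G
1/(R(-8) + 203) = 1/((9 + 29/(-8)) + 203) = 1/((9 + 29*(-1/8)) + 203) = 1/((9 - 29/8) + 203) = 1/(43/8 + 203) = 1/(1667/8) = 8/1667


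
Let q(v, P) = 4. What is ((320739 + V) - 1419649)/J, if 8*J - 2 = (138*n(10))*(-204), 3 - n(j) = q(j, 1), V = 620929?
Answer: -273132/2011 ≈ -135.82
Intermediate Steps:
n(j) = -1 (n(j) = 3 - 1*4 = 3 - 4 = -1)
J = 14077/4 (J = ¼ + ((138*(-1))*(-204))/8 = ¼ + (-138*(-204))/8 = ¼ + (⅛)*28152 = ¼ + 3519 = 14077/4 ≈ 3519.3)
((320739 + V) - 1419649)/J = ((320739 + 620929) - 1419649)/(14077/4) = (941668 - 1419649)*(4/14077) = -477981*4/14077 = -273132/2011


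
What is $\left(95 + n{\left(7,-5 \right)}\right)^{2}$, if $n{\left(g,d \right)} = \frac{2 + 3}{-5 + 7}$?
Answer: $\frac{38025}{4} \approx 9506.3$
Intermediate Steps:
$n{\left(g,d \right)} = \frac{5}{2}$
$\left(95 + n{\left(7,-5 \right)}\right)^{2} = \left(95 + \frac{5}{2}\right)^{2} = \left(\frac{195}{2}\right)^{2} = \frac{38025}{4}$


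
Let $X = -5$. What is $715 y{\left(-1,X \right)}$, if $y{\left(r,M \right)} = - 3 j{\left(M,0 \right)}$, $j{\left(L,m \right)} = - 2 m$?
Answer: $0$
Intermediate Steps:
$y{\left(r,M \right)} = 0$ ($y{\left(r,M \right)} = - 3 \left(\left(-2\right) 0\right) = \left(-3\right) 0 = 0$)
$715 y{\left(-1,X \right)} = 715 \cdot 0 = 0$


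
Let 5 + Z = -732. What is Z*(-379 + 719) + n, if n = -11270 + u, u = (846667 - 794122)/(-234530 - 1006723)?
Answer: -108340716865/413751 ≈ -2.6185e+5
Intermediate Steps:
Z = -737 (Z = -5 - 732 = -737)
u = -17515/413751 (u = 52545/(-1241253) = 52545*(-1/1241253) = -17515/413751 ≈ -0.042332)
n = -4662991285/413751 (n = -11270 - 17515/413751 = -4662991285/413751 ≈ -11270.)
Z*(-379 + 719) + n = -737*(-379 + 719) - 4662991285/413751 = -737*340 - 4662991285/413751 = -250580 - 4662991285/413751 = -108340716865/413751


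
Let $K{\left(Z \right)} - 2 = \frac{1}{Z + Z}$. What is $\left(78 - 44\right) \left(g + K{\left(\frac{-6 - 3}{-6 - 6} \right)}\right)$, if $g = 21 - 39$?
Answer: $- \frac{1564}{3} \approx -521.33$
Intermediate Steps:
$g = -18$ ($g = 21 - 39 = -18$)
$K{\left(Z \right)} = 2 + \frac{1}{2 Z}$ ($K{\left(Z \right)} = 2 + \frac{1}{Z + Z} = 2 + \frac{1}{2 Z}$)
$\left(78 - 44\right) \left(g + K{\left(\frac{-6 - 3}{-6 - 6} \right)}\right) = \left(78 - 44\right) \left(-18 + \left(2 + \frac{1}{2 \frac{-6 - 3}{-6 - 6}}\right)\right) = \left(78 - 44\right) \left(-18 + \left(2 + \frac{1}{2 \left(- \frac{9}{-12}\right)}\right)\right) = 34 \left(-18 + \left(2 + \frac{1}{2 \left(\left(-9\right) \left(- \frac{1}{12}\right)\right)}\right)\right) = 34 \left(-18 + \left(2 + \frac{1}{2 \cdot \frac{3}{4}}\right)\right) = 34 \left(-18 + \left(2 + \frac{1}{2} \cdot \frac{4}{3}\right)\right) = 34 \left(-18 + \left(2 + \frac{2}{3}\right)\right) = 34 \left(-18 + \frac{8}{3}\right) = 34 \left(- \frac{46}{3}\right) = - \frac{1564}{3}$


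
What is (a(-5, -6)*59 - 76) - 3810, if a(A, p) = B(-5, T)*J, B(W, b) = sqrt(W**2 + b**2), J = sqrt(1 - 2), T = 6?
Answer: -3886 + 59*I*sqrt(61) ≈ -3886.0 + 460.8*I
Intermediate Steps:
J = I (J = sqrt(-1) = I ≈ 1.0*I)
a(A, p) = I*sqrt(61) (a(A, p) = sqrt((-5)**2 + 6**2)*I = sqrt(25 + 36)*I = sqrt(61)*I = I*sqrt(61))
(a(-5, -6)*59 - 76) - 3810 = ((I*sqrt(61))*59 - 76) - 3810 = (59*I*sqrt(61) - 76) - 3810 = (-76 + 59*I*sqrt(61)) - 3810 = -3886 + 59*I*sqrt(61)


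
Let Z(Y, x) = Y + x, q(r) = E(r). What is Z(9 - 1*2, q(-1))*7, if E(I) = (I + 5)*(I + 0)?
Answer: 21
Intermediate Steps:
E(I) = I*(5 + I) (E(I) = (5 + I)*I = I*(5 + I))
q(r) = r*(5 + r)
Z(9 - 1*2, q(-1))*7 = ((9 - 1*2) - (5 - 1))*7 = ((9 - 2) - 1*4)*7 = (7 - 4)*7 = 3*7 = 21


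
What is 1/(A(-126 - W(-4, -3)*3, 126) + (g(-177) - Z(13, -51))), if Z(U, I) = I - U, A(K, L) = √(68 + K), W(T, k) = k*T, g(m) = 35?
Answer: 99/9895 - I*√94/9895 ≈ 0.010005 - 0.00097982*I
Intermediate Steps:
W(T, k) = T*k
1/(A(-126 - W(-4, -3)*3, 126) + (g(-177) - Z(13, -51))) = 1/(√(68 + (-126 - (-4*(-3))*3)) + (35 - (-51 - 1*13))) = 1/(√(68 + (-126 - 12*3)) + (35 - (-51 - 13))) = 1/(√(68 + (-126 - 1*36)) + (35 - 1*(-64))) = 1/(√(68 + (-126 - 36)) + (35 + 64)) = 1/(√(68 - 162) + 99) = 1/(√(-94) + 99) = 1/(I*√94 + 99) = 1/(99 + I*√94)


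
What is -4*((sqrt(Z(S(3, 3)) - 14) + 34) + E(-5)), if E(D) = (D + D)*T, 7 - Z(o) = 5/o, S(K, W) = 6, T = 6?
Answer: 104 - 2*I*sqrt(282)/3 ≈ 104.0 - 11.195*I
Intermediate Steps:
Z(o) = 7 - 5/o
E(D) = 12*D (E(D) = (D + D)*6 = (2*D)*6 = 12*D)
-4*((sqrt(Z(S(3, 3)) - 14) + 34) + E(-5)) = -4*((sqrt((7 - 5/6) - 14) + 34) + 12*(-5)) = -4*((sqrt((7 - 5*1/6) - 14) + 34) - 60) = -4*((sqrt((7 - 5/6) - 14) + 34) - 60) = -4*((sqrt(37/6 - 14) + 34) - 60) = -4*((sqrt(-47/6) + 34) - 60) = -4*((I*sqrt(282)/6 + 34) - 60) = -4*((34 + I*sqrt(282)/6) - 60) = -4*(-26 + I*sqrt(282)/6) = 104 - 2*I*sqrt(282)/3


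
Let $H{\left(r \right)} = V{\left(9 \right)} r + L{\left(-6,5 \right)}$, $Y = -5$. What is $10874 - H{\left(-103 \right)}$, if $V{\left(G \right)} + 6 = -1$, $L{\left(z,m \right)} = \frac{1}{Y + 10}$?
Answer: $\frac{50764}{5} \approx 10153.0$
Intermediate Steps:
$L{\left(z,m \right)} = \frac{1}{5}$ ($L{\left(z,m \right)} = \frac{1}{-5 + 10} = \frac{1}{5}$)
$V{\left(G \right)} = -7$ ($V{\left(G \right)} = -6 - 1 = -7$)
$H{\left(r \right)} = \frac{1}{5} - 7 r$ ($H{\left(r \right)} = - 7 r + \frac{1}{5} = \frac{1}{5} - 7 r$)
$10874 - H{\left(-103 \right)} = 10874 - \left(\frac{1}{5} - -721\right) = 10874 - \left(\frac{1}{5} + 721\right) = 10874 - \frac{3606}{5} = \frac{50764}{5}$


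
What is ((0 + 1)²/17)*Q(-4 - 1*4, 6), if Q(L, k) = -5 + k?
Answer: 1/17 ≈ 0.058824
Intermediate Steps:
((0 + 1)²/17)*Q(-4 - 1*4, 6) = ((0 + 1)²/17)*(-5 + 6) = (1²*(1/17))*1 = (1*(1/17))*1 = (1/17)*1 = 1/17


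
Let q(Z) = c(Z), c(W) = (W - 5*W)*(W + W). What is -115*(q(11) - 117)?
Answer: 124775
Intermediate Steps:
c(W) = -8*W² (c(W) = (-4*W)*(2*W) = -8*W²)
q(Z) = -8*Z²
-115*(q(11) - 117) = -115*(-8*11² - 117) = -115*(-8*121 - 117) = -115*(-968 - 117) = -115*(-1085) = 124775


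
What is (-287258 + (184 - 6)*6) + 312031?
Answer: 25841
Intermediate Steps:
(-287258 + (184 - 6)*6) + 312031 = (-287258 + 178*6) + 312031 = (-287258 + 1068) + 312031 = -286190 + 312031 = 25841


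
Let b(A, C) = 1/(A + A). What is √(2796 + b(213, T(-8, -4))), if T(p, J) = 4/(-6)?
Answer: √507407322/426 ≈ 52.877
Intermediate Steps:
T(p, J) = -⅔ (T(p, J) = 4*(-⅙) = -⅔)
b(A, C) = 1/(2*A)
√(2796 + b(213, T(-8, -4))) = √(2796 + (½)/213) = √(2796 + (½)*(1/213)) = √(2796 + 1/426) = √(1191097/426) = √507407322/426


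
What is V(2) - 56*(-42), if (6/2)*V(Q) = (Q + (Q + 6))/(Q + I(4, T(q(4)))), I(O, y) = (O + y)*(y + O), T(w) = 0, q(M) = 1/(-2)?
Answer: 63509/27 ≈ 2352.2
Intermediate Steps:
q(M) = -1/2
I(O, y) = (O + y)**2 (I(O, y) = (O + y)*(O + y) = (O + y)**2)
V(Q) = (6 + 2*Q)/(3*(16 + Q)) (V(Q) = ((Q + (Q + 6))/(Q + (4 + 0)**2))/3 = ((Q + (6 + Q))/(Q + 4**2))/3 = ((6 + 2*Q)/(Q + 16))/3 = ((6 + 2*Q)/(16 + Q))/3 = (6 + 2*Q)/(3*(16 + Q)))
V(2) - 56*(-42) = 2*(3 + 2)/(3*(16 + 2)) - 56*(-42) = (2/3)*5/18 + 2352 = (2/3)*(1/18)*5 + 2352 = 5/27 + 2352 = 63509/27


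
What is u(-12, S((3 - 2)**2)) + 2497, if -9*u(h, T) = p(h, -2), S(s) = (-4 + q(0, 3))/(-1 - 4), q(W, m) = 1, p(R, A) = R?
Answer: 7495/3 ≈ 2498.3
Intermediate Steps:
S(s) = 3/5 (S(s) = (-4 + 1)/(-1 - 4) = -3/(-5) = -3*(-1/5) = 3/5)
u(h, T) = -h/9
u(-12, S((3 - 2)**2)) + 2497 = -1/9*(-12) + 2497 = 4/3 + 2497 = 7495/3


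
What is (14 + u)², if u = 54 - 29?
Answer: 1521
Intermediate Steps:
u = 25
(14 + u)² = (14 + 25)² = 39² = 1521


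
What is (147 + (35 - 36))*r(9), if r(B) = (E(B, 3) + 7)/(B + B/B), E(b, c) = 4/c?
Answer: 365/3 ≈ 121.67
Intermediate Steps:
r(B) = 25/(3*(1 + B)) (r(B) = (4/3 + 7)/(B + B/B) = (4*(1/3) + 7)/(B + 1) = (4/3 + 7)/(1 + B) = 25/(3*(1 + B)))
(147 + (35 - 36))*r(9) = (147 + (35 - 36))*(25/(3*(1 + 9))) = (147 - 1)*((25/3)/10) = 146*((25/3)*(1/10)) = 146*(5/6) = 365/3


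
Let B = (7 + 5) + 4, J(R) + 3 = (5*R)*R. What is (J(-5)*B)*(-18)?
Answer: -35136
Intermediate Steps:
J(R) = -3 + 5*R² (J(R) = -3 + (5*R)*R = -3 + 5*R²)
B = 16 (B = 12 + 4 = 16)
(J(-5)*B)*(-18) = ((-3 + 5*(-5)²)*16)*(-18) = ((-3 + 5*25)*16)*(-18) = ((-3 + 125)*16)*(-18) = (122*16)*(-18) = 1952*(-18) = -35136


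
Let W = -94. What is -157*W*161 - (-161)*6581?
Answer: 3435579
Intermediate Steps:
-157*W*161 - (-161)*6581 = -157*(-94)*161 - (-161)*6581 = 14758*161 - 1*(-1059541) = 2376038 + 1059541 = 3435579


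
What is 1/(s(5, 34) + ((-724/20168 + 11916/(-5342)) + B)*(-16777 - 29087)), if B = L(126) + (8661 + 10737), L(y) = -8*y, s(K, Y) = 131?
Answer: -6733591/5678672138814655 ≈ -1.1858e-9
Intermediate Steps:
B = 18390 (B = -8*126 + (8661 + 10737) = -1008 + 19398 = 18390)
1/(s(5, 34) + ((-724/20168 + 11916/(-5342)) + B)*(-16777 - 29087)) = 1/(131 + ((-724/20168 + 11916/(-5342)) + 18390)*(-16777 - 29087)) = 1/(131 + ((-724*1/20168 + 11916*(-1/5342)) + 18390)*(-45864)) = 1/(131 + ((-181/5042 - 5958/2671) + 18390)*(-45864)) = 1/(131 + (-30523687/13467182 + 18390)*(-45864)) = 1/(131 + (247630953293/13467182)*(-45864)) = 1/(131 - 5678673020915076/6733591) = 1/(-5678672138814655/6733591) = -6733591/5678672138814655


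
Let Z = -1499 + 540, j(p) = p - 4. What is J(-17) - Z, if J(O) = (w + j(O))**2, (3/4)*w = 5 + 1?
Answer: 1128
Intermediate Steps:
j(p) = -4 + p
w = 8 (w = 4*(5 + 1)/3 = (4/3)*6 = 8)
J(O) = (4 + O)**2 (J(O) = (8 + (-4 + O))**2 = (4 + O)**2)
Z = -959
J(-17) - Z = (4 - 17)**2 - 1*(-959) = (-13)**2 + 959 = 169 + 959 = 1128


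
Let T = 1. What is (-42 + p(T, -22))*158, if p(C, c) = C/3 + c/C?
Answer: -30178/3 ≈ -10059.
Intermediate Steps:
p(C, c) = C/3 + c/C (p(C, c) = C*(⅓) + c/C = C/3 + c/C)
(-42 + p(T, -22))*158 = (-42 + ((⅓)*1 - 22/1))*158 = (-42 + (⅓ - 22*1))*158 = (-42 + (⅓ - 22))*158 = (-42 - 65/3)*158 = -191/3*158 = -30178/3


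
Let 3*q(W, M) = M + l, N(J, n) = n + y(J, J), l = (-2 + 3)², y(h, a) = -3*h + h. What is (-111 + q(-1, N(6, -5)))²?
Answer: 121801/9 ≈ 13533.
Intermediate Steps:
y(h, a) = -2*h
l = 1 (l = 1² = 1)
N(J, n) = n - 2*J
q(W, M) = ⅓ + M/3 (q(W, M) = (M + 1)/3 = (1 + M)/3 = ⅓ + M/3)
(-111 + q(-1, N(6, -5)))² = (-111 + (⅓ + (-5 - 2*6)/3))² = (-111 + (⅓ + (-5 - 12)/3))² = (-111 + (⅓ + (⅓)*(-17)))² = (-111 + (⅓ - 17/3))² = (-111 - 16/3)² = (-349/3)² = 121801/9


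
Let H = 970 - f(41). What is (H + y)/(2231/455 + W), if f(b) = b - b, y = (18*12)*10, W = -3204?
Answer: -1424150/1455589 ≈ -0.97840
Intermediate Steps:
y = 2160 (y = 216*10 = 2160)
f(b) = 0
H = 970 (H = 970 - 1*0 = 970 + 0 = 970)
(H + y)/(2231/455 + W) = (970 + 2160)/(2231/455 - 3204) = 3130/(2231*(1/455) - 3204) = 3130/(2231/455 - 3204) = 3130/(-1455589/455) = 3130*(-455/1455589) = -1424150/1455589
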